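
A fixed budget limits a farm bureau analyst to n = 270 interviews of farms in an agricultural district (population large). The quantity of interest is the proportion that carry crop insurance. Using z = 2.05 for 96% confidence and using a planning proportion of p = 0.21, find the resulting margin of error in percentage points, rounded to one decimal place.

5.1

SE(p̂) = √[p(1−p)/n] = √[0.1659/270] = 0.02479.
E = z × SE = 2.05 × 0.02479 = 0.05082, or 5.1 percentage points.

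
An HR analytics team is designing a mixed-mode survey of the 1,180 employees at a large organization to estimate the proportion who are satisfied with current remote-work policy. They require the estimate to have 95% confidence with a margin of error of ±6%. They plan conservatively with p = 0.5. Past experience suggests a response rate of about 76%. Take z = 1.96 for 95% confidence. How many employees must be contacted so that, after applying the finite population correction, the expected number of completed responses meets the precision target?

287

Completed interviews needed (unadjusted): n₀ = 1.96² × 0.2500 / 0.060² ≈ 266.78 → 267.
FPC for N = 1,180: n = 267 / (1 + 266/1180) = 267 / 1.2254 ≈ 217.88 → 218.
At a 76% response rate, contacts needed = 218 / 0.76 ≈ 286.84 → 287.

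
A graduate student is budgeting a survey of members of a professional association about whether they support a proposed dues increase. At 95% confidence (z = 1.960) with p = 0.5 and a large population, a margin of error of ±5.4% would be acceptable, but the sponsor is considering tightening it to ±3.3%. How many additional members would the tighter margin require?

At ±5.4%: n = 1.960² × 0.2500 / 0.054² ≈ 329.36 → 330.
At ±3.3%: n = 1.960² × 0.2500 / 0.033² ≈ 881.91 → 882.
Additional respondents: 882 − 330 = 552.

552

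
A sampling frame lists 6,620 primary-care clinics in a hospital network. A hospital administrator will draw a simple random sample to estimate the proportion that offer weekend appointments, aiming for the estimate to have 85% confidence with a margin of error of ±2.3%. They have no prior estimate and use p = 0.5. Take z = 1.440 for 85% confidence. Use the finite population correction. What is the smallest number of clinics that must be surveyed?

854

Unadjusted: n₀ = 1.440² × 0.50 × 0.50 / 0.023² ≈ 979.96, so n₀ = 980.
Finite population correction with N = 6,620: n = n₀ / (1 + (n₀−1)/N) = 980 / (1 + 979/6620) = 980 / 1.1479 ≈ 853.74.
Rounding up, n = 854.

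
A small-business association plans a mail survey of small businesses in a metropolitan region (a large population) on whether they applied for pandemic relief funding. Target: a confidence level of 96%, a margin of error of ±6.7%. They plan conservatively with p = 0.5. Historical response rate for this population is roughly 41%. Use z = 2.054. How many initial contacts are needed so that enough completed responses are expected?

Completed interviews needed: n₀ = 2.054² × 0.2500 / 0.067² ≈ 234.96 → 235.
At a 41% response rate, contacts needed = 235 / 0.41 ≈ 573.17 → 574.

574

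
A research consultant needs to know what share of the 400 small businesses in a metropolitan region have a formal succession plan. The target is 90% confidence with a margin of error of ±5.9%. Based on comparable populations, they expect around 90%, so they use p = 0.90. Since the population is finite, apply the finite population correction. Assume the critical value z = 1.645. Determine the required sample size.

60

Unadjusted: n₀ = 1.645² × 0.90 × 0.10 / 0.059² ≈ 69.96, so n₀ = 70.
Finite population correction with N = 400: n = n₀ / (1 + (n₀−1)/N) = 70 / (1 + 69/400) = 70 / 1.1725 ≈ 59.70.
Rounding up, n = 60.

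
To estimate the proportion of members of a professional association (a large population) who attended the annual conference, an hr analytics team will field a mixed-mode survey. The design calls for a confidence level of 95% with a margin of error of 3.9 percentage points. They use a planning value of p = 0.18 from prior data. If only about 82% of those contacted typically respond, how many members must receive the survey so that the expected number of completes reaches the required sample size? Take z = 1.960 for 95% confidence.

Completed interviews needed: n₀ = 1.960² × 0.1476 / 0.039² ≈ 372.79 → 373.
At an 82% response rate, contacts needed = 373 / 0.82 ≈ 454.88 → 455.

455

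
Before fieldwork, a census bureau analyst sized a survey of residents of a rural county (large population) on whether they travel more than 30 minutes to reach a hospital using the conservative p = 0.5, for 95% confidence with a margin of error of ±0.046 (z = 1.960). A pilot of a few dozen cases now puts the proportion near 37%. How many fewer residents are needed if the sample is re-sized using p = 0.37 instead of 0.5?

30

Conservative (p = 0.5): n = 1.960² × 0.25 / 0.046² ≈ 453.88 → 454.
Using p = 0.37: p(1−p) = 0.2331, so n = 1.960² × 0.2331 / 0.046² ≈ 423.19 → 424.
Reduction: 454 − 424 = 30.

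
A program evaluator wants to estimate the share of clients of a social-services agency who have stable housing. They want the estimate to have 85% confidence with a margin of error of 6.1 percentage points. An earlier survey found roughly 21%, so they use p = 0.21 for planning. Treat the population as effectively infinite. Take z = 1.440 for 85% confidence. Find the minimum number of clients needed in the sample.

93

With p = 0.21, p(1−p) = 0.1659.
n = z²·p(1−p)/E² = 1.440² × 0.1659 / 0.061² = 2.0736 × 0.1659 / 0.003721 ≈ 92.45.
Rounding up gives n = 93.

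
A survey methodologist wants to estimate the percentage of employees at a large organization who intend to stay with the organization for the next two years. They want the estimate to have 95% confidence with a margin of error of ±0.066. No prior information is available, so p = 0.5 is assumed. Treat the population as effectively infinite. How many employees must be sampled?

For 95% confidence, z = 1.960.
With p = 0.5, p(1−p) = 0.25.
n = z²·p(1−p)/E² = 1.960² × 0.2500 / 0.066² = 3.8416 × 0.2500 / 0.004356 ≈ 220.48.
Rounding up gives n = 221.

221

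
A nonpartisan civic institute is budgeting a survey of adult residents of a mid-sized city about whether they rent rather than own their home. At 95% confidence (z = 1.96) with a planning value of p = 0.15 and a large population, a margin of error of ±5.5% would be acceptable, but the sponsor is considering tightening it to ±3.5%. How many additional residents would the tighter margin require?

238

At ±5.5%: n = 1.96² × 0.1275 / 0.055² ≈ 161.92 → 162.
At ±3.5%: n = 1.96² × 0.1275 / 0.035² ≈ 399.84 → 400.
Additional respondents: 400 − 162 = 238.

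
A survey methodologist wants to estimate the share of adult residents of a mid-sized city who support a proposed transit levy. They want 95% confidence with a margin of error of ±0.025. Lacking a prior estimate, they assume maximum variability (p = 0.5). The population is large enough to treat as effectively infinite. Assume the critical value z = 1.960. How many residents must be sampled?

1537

With p = 0.5, p(1−p) = 0.25.
n = z²·p(1−p)/E² = 1.960² × 0.2500 / 0.025² = 3.8416 × 0.2500 / 0.000625 ≈ 1536.64.
Rounding up gives n = 1537.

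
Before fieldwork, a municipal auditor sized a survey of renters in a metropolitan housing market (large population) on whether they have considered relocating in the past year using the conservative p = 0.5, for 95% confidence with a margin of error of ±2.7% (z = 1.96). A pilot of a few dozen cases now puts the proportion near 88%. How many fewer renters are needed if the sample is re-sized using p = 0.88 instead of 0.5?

Conservative (p = 0.5): n = 1.96² × 0.25 / 0.027² ≈ 1317.42 → 1318.
Using p = 0.88: p(1−p) = 0.1056, so n = 1.96² × 0.1056 / 0.027² ≈ 556.48 → 557.
Reduction: 1318 − 557 = 761.

761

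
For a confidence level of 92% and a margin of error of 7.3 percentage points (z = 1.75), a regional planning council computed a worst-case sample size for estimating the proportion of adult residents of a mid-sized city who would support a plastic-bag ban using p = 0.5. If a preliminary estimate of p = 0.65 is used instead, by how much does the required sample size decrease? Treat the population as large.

Conservative (p = 0.5): n = 1.75² × 0.25 / 0.073² ≈ 143.67 → 144.
Using p = 0.65: p(1−p) = 0.2275, so n = 1.75² × 0.2275 / 0.073² ≈ 130.74 → 131.
Reduction: 144 − 131 = 13.

13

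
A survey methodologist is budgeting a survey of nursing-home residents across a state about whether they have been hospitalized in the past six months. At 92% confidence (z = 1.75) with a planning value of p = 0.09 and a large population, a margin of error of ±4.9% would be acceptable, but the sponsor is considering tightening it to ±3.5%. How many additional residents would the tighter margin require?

At ±4.9%: n = 1.75² × 0.0819 / 0.049² ≈ 104.46 → 105.
At ±3.5%: n = 1.75² × 0.0819 / 0.035² ≈ 204.75 → 205.
Additional respondents: 205 − 105 = 100.

100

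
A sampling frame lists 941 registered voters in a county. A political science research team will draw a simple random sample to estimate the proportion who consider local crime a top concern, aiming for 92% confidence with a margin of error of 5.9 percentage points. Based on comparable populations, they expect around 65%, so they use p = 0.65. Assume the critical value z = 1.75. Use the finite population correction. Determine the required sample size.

166

Unadjusted: n₀ = 1.75² × 0.65 × 0.35 / 0.059² ≈ 200.15, so n₀ = 201.
Finite population correction with N = 941: n = n₀ / (1 + (n₀−1)/N) = 201 / (1 + 200/941) = 201 / 1.2125 ≈ 165.77.
Rounding up, n = 166.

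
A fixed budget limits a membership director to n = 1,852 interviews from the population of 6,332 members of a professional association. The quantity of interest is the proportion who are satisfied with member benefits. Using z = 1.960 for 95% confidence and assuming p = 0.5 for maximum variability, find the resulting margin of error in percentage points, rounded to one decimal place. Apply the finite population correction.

1.9

Finite-population factor: (N−n)/(N−1) = (6332−1852)/(6332−1) = 0.7076.
SE(p̂) = √[p(1−p)/n · (N−n)/(N−1)] = √[0.2500/1852 × 0.7076] = 0.00977.
E = z × SE = 1.960 × 0.00977 = 0.01916 ≈ 1.9 percentage points.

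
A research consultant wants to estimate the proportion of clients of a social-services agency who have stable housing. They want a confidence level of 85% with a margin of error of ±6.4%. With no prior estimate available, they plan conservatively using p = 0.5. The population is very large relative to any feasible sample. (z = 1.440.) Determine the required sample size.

With p = 0.5, p(1−p) = 0.25.
n = z²·p(1−p)/E² = 1.440² × 0.2500 / 0.064² = 2.0736 × 0.2500 / 0.004096 ≈ 126.56.
Rounding up gives n = 127.

127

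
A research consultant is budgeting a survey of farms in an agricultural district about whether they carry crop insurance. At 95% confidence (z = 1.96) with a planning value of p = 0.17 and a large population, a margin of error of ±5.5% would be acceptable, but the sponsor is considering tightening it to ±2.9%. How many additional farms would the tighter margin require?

At ±5.5%: n = 1.96² × 0.1411 / 0.055² ≈ 179.19 → 180.
At ±2.9%: n = 1.96² × 0.1411 / 0.029² ≈ 644.53 → 645.
Additional respondents: 645 − 180 = 465.

465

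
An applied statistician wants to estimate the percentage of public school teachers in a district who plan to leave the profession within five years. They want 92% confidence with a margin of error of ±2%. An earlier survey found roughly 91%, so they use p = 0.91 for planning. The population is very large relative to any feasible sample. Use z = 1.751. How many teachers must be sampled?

With p = 0.91, p(1−p) = 0.0819.
n = z²·p(1−p)/E² = 1.751² × 0.0819 / 0.020² = 3.0660 × 0.0819 / 0.000400 ≈ 627.76.
Rounding up gives n = 628.

628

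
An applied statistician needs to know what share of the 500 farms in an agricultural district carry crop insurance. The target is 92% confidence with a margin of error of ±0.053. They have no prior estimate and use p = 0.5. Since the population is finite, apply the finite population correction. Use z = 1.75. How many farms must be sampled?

Unadjusted: n₀ = 1.75² × 0.50 × 0.50 / 0.053² ≈ 272.56, so n₀ = 273.
Finite population correction with N = 500: n = n₀ / (1 + (n₀−1)/N) = 273 / (1 + 272/500) = 273 / 1.5440 ≈ 176.81.
Rounding up, n = 177.

177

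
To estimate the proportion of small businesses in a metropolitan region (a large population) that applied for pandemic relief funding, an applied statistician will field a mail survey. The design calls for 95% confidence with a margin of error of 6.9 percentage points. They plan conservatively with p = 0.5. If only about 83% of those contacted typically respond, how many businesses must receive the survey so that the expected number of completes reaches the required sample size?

244

For 95% confidence, z = 1.960.
Completed interviews needed: n₀ = 1.960² × 0.2500 / 0.069² ≈ 201.72 → 202.
At an 83% response rate, contacts needed = 202 / 0.83 ≈ 243.37 → 244.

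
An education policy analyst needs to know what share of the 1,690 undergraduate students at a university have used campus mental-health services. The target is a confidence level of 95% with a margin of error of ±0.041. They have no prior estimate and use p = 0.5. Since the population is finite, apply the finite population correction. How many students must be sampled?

For 95% confidence, z = 1.960.
Unadjusted: n₀ = 1.960² × 0.50 × 0.50 / 0.041² ≈ 571.33, so n₀ = 572.
Finite population correction with N = 1,690: n = n₀ / (1 + (n₀−1)/N) = 572 / (1 + 571/1690) = 572 / 1.3379 ≈ 427.55.
Rounding up, n = 428.

428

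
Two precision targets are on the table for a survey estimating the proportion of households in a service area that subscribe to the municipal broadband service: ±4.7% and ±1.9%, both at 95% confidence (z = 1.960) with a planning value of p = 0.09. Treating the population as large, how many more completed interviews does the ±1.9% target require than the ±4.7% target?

729

At ±4.7%: n = 1.960² × 0.0819 / 0.047² ≈ 142.43 → 143.
At ±1.9%: n = 1.960² × 0.0819 / 0.019² ≈ 871.54 → 872.
Additional respondents: 872 − 143 = 729.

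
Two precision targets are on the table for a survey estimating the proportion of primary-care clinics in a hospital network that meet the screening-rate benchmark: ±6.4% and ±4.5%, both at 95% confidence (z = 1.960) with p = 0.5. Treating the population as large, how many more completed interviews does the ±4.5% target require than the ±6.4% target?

240

At ±6.4%: n = 1.960² × 0.2500 / 0.064² ≈ 234.47 → 235.
At ±4.5%: n = 1.960² × 0.2500 / 0.045² ≈ 474.27 → 475.
Additional respondents: 475 − 235 = 240.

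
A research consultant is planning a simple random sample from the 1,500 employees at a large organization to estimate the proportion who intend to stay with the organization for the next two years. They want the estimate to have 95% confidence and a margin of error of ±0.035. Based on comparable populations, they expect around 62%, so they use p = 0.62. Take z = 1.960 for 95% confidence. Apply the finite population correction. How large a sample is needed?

Unadjusted: n₀ = 1.960² × 0.62 × 0.38 / 0.035² ≈ 738.84, so n₀ = 739.
Finite population correction with N = 1,500: n = n₀ / (1 + (n₀−1)/N) = 739 / (1 + 738/1500) = 739 / 1.4920 ≈ 495.31.
Rounding up, n = 496.

496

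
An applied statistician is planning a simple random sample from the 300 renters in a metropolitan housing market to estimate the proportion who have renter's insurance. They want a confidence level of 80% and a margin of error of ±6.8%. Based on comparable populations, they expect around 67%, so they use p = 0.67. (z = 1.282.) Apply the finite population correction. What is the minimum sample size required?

63

Unadjusted: n₀ = 1.282² × 0.67 × 0.33 / 0.068² ≈ 78.59, so n₀ = 79.
Finite population correction with N = 300: n = n₀ / (1 + (n₀−1)/N) = 79 / (1 + 78/300) = 79 / 1.2600 ≈ 62.70.
Rounding up, n = 63.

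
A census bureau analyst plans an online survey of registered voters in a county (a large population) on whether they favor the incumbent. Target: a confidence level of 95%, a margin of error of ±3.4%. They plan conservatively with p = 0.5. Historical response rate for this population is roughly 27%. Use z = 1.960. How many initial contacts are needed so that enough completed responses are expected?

Completed interviews needed: n₀ = 1.960² × 0.2500 / 0.034² ≈ 830.80 → 831.
At a 27% response rate, contacts needed = 831 / 0.27 ≈ 3077.78 → 3078.

3078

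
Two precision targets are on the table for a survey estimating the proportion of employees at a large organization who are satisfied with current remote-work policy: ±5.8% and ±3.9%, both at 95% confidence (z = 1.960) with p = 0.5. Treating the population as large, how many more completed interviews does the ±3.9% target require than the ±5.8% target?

At ±5.8%: n = 1.960² × 0.2500 / 0.058² ≈ 285.49 → 286.
At ±3.9%: n = 1.960² × 0.2500 / 0.039² ≈ 631.43 → 632.
Additional respondents: 632 − 286 = 346.

346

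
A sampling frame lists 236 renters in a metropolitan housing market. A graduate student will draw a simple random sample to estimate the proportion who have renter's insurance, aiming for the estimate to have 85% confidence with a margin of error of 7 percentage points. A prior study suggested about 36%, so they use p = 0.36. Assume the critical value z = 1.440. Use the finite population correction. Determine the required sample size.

Unadjusted: n₀ = 1.440² × 0.36 × 0.64 / 0.070² ≈ 97.50, so n₀ = 98.
Finite population correction with N = 236: n = n₀ / (1 + (n₀−1)/N) = 98 / (1 + 97/236) = 98 / 1.4110 ≈ 69.45.
Rounding up, n = 70.

70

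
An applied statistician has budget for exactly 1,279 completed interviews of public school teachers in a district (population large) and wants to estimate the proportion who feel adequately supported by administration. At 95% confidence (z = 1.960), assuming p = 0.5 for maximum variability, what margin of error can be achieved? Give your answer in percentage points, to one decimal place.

2.7

SE(p̂) = √[p(1−p)/n] = √[0.2500/1279] = 0.01398.
E = z × SE = 1.960 × 0.01398 = 0.02740, or 2.7 percentage points.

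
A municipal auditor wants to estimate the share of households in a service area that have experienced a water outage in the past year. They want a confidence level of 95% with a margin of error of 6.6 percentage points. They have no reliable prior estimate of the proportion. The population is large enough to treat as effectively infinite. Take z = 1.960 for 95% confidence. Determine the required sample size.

221

With no prior estimate, use p = 0.5, giving p(1−p) = 0.25.
n = z²·p(1−p)/E² = 1.960² × 0.2500 / 0.066² = 3.8416 × 0.2500 / 0.004356 ≈ 220.48.
Rounding up gives n = 221.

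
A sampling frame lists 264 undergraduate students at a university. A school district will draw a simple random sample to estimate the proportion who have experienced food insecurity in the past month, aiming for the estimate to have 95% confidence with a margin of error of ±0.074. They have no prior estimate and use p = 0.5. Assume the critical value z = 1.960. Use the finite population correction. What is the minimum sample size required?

106

Unadjusted: n₀ = 1.960² × 0.50 × 0.50 / 0.074² ≈ 175.38, so n₀ = 176.
Finite population correction with N = 264: n = n₀ / (1 + (n₀−1)/N) = 176 / (1 + 175/264) = 176 / 1.6629 ≈ 105.84.
Rounding up, n = 106.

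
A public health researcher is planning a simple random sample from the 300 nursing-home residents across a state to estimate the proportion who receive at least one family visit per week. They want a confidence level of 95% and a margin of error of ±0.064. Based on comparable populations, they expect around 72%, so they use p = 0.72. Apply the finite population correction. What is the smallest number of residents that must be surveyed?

117

For 95% confidence, z = 1.960.
Unadjusted: n₀ = 1.960² × 0.72 × 0.28 / 0.064² ≈ 189.08, so n₀ = 190.
Finite population correction with N = 300: n = n₀ / (1 + (n₀−1)/N) = 190 / (1 + 189/300) = 190 / 1.6300 ≈ 116.56.
Rounding up, n = 117.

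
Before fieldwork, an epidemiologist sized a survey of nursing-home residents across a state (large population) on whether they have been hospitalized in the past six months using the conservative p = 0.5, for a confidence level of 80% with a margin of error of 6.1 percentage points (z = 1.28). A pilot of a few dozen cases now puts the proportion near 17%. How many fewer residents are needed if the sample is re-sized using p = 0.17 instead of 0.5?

Conservative (p = 0.5): n = 1.28² × 0.25 / 0.061² ≈ 110.08 → 111.
Using p = 0.17: p(1−p) = 0.1411, so n = 1.28² × 0.1411 / 0.061² ≈ 62.13 → 63.
Reduction: 111 − 63 = 48.

48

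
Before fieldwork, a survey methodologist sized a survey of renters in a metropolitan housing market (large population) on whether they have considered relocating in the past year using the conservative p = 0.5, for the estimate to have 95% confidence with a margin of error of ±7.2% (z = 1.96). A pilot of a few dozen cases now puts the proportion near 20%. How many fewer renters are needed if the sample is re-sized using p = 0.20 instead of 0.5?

Conservative (p = 0.5): n = 1.96² × 0.25 / 0.072² ≈ 185.26 → 186.
Using p = 0.20: p(1−p) = 0.1600, so n = 1.96² × 0.1600 / 0.072² ≈ 118.57 → 119.
Reduction: 186 − 119 = 67.

67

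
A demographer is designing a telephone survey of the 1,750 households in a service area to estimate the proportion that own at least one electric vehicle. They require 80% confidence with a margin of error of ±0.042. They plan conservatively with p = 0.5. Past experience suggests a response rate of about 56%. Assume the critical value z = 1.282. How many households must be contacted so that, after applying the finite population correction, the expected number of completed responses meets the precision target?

Completed interviews needed (unadjusted): n₀ = 1.282² × 0.2500 / 0.042² ≈ 232.93 → 233.
FPC for N = 1,750: n = 233 / (1 + 232/1750) = 233 / 1.1326 ≈ 205.73 → 206.
At a 56% response rate, contacts needed = 206 / 0.56 ≈ 367.86 → 368.

368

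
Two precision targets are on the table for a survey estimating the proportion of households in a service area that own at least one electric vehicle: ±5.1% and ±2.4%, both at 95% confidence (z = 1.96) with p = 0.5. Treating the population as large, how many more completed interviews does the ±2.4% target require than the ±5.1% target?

At ±5.1%: n = 1.96² × 0.2500 / 0.051² ≈ 369.24 → 370.
At ±2.4%: n = 1.96² × 0.2500 / 0.024² ≈ 1667.36 → 1668.
Additional respondents: 1668 − 370 = 1298.

1298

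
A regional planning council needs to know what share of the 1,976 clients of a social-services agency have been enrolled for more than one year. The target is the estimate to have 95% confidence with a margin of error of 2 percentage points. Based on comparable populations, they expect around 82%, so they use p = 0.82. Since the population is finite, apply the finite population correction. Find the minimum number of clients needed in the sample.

For 95% confidence, z = 1.960.
Unadjusted: n₀ = 1.960² × 0.82 × 0.18 / 0.020² ≈ 1417.55, so n₀ = 1418.
Finite population correction with N = 1,976: n = n₀ / (1 + (n₀−1)/N) = 1418 / (1 + 1417/1976) = 1418 / 1.7171 ≈ 825.81.
Rounding up, n = 826.

826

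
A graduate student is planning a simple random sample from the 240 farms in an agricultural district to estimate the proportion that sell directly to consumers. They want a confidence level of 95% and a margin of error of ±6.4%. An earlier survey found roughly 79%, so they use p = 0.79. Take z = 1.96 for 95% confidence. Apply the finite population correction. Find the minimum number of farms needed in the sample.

Unadjusted: n₀ = 1.96² × 0.79 × 0.21 / 0.064² ≈ 155.60, so n₀ = 156.
Finite population correction with N = 240: n = n₀ / (1 + (n₀−1)/N) = 156 / (1 + 155/240) = 156 / 1.6458 ≈ 94.78.
Rounding up, n = 95.

95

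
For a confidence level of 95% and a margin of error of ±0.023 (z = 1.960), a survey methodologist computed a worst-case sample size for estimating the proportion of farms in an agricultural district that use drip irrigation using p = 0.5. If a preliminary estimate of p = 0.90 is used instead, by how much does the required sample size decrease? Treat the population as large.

1162

Conservative (p = 0.5): n = 1.960² × 0.25 / 0.023² ≈ 1815.50 → 1816.
Using p = 0.90: p(1−p) = 0.0900, so n = 1.960² × 0.0900 / 0.023² ≈ 653.58 → 654.
Reduction: 1816 − 654 = 1162.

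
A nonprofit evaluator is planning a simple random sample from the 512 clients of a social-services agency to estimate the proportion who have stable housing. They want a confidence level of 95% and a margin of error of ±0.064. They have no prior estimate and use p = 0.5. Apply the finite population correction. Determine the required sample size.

For 95% confidence, z = 1.960.
Unadjusted: n₀ = 1.960² × 0.50 × 0.50 / 0.064² ≈ 234.47, so n₀ = 235.
Finite population correction with N = 512: n = n₀ / (1 + (n₀−1)/N) = 235 / (1 + 234/512) = 235 / 1.4570 ≈ 161.29.
Rounding up, n = 162.

162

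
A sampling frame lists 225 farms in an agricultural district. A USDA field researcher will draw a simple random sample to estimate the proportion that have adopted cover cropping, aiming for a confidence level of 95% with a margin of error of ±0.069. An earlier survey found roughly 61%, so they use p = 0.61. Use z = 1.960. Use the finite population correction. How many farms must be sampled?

Unadjusted: n₀ = 1.960² × 0.61 × 0.39 / 0.069² ≈ 191.96, so n₀ = 192.
Finite population correction with N = 225: n = n₀ / (1 + (n₀−1)/N) = 192 / (1 + 191/225) = 192 / 1.8489 ≈ 103.85.
Rounding up, n = 104.

104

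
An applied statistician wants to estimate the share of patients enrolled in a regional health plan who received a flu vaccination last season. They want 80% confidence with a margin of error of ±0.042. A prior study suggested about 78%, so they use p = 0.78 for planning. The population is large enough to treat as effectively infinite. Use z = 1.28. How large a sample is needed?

With p = 0.78, p(1−p) = 0.1716.
n = z²·p(1−p)/E² = 1.28² × 0.1716 / 0.042² = 1.6384 × 0.1716 / 0.001764 ≈ 159.38.
Rounding up gives n = 160.

160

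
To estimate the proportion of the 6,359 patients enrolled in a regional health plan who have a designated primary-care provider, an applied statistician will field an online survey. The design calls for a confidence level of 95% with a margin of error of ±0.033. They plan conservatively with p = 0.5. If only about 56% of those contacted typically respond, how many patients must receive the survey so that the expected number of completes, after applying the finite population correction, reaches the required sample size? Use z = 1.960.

Completed interviews needed (unadjusted): n₀ = 1.960² × 0.2500 / 0.033² ≈ 881.91 → 882.
FPC for N = 6,359: n = 882 / (1 + 881/6359) = 882 / 1.1385 ≈ 774.67 → 775.
At a 56% response rate, contacts needed = 775 / 0.56 ≈ 1383.93 → 1384.

1384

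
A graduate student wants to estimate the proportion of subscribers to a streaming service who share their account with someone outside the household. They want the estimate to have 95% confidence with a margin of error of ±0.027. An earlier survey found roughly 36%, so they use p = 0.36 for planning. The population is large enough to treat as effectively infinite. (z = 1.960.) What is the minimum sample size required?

1215

With p = 0.36, p(1−p) = 0.2304.
n = z²·p(1−p)/E² = 1.960² × 0.2304 / 0.027² = 3.8416 × 0.2304 / 0.000729 ≈ 1214.14.
Rounding up gives n = 1215.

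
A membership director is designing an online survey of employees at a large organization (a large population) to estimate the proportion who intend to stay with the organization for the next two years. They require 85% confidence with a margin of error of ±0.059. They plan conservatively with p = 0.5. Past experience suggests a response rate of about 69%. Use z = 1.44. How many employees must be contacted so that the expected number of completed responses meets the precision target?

Completed interviews needed: n₀ = 1.44² × 0.2500 / 0.059² ≈ 148.92 → 149.
At a 69% response rate, contacts needed = 149 / 0.69 ≈ 215.94 → 216.

216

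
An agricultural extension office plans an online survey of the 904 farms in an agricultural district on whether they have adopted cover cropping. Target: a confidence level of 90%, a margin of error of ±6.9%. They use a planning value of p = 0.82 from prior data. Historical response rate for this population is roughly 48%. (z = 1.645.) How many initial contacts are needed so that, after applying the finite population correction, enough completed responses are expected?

161

Completed interviews needed (unadjusted): n₀ = 1.645² × 0.1476 / 0.069² ≈ 83.89 → 84.
FPC for N = 904: n = 84 / (1 + 83/904) = 84 / 1.0918 ≈ 76.94 → 77.
At a 48% response rate, contacts needed = 77 / 0.48 ≈ 160.42 → 161.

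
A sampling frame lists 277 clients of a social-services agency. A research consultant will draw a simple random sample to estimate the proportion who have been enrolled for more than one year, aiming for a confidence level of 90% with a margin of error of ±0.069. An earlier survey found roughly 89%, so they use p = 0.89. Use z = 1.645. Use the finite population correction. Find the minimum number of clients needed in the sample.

Unadjusted: n₀ = 1.645² × 0.89 × 0.11 / 0.069² ≈ 55.64, so n₀ = 56.
Finite population correction with N = 277: n = n₀ / (1 + (n₀−1)/N) = 56 / (1 + 55/277) = 56 / 1.1986 ≈ 46.72.
Rounding up, n = 47.

47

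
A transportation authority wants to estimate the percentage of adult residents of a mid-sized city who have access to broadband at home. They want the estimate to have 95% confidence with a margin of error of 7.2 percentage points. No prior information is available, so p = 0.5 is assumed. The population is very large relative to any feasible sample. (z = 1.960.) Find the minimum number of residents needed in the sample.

With p = 0.5, p(1−p) = 0.25.
n = z²·p(1−p)/E² = 1.960² × 0.2500 / 0.072² = 3.8416 × 0.2500 / 0.005184 ≈ 185.26.
Rounding up gives n = 186.

186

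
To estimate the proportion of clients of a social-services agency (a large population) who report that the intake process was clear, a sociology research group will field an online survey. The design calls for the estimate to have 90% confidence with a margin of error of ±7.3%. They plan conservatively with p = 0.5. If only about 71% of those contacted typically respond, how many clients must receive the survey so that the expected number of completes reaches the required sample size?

For 90% confidence, z = 1.645.
Completed interviews needed: n₀ = 1.645² × 0.2500 / 0.073² ≈ 126.95 → 127.
At a 71% response rate, contacts needed = 127 / 0.71 ≈ 178.87 → 179.

179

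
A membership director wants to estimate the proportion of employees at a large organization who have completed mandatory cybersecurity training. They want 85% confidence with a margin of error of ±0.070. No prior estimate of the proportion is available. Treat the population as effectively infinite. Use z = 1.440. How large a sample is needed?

106

With no prior estimate, use p = 0.5, giving p(1−p) = 0.25.
n = z²·p(1−p)/E² = 1.440² × 0.2500 / 0.070² = 2.0736 × 0.2500 / 0.004900 ≈ 105.80.
Rounding up gives n = 106.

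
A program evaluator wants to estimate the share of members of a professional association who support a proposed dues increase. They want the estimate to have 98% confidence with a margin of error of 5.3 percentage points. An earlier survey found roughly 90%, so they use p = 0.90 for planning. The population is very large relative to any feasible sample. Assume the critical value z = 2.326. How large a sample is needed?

With p = 0.90, p(1−p) = 0.0900.
n = z²·p(1−p)/E² = 2.326² × 0.0900 / 0.053² = 5.4103 × 0.0900 / 0.002809 ≈ 173.34.
Rounding up gives n = 174.

174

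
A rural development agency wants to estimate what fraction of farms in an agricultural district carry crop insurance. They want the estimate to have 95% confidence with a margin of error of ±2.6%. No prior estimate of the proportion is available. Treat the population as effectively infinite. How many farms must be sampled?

For 95% confidence, z = 1.960.
With no prior estimate, use p = 0.5, giving p(1−p) = 0.25.
n = z²·p(1−p)/E² = 1.960² × 0.2500 / 0.026² = 3.8416 × 0.2500 / 0.000676 ≈ 1420.71.
Rounding up gives n = 1421.

1421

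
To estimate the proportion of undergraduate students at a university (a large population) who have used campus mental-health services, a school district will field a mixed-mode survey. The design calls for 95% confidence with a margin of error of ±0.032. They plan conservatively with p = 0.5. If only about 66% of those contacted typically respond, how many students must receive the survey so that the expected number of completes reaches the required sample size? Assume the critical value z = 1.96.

Completed interviews needed: n₀ = 1.96² × 0.2500 / 0.032² ≈ 937.89 → 938.
At a 66% response rate, contacts needed = 938 / 0.66 ≈ 1421.21 → 1422.

1422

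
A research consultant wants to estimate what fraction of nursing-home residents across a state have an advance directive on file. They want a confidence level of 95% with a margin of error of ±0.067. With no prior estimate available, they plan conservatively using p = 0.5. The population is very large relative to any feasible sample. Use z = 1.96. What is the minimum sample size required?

With p = 0.5, p(1−p) = 0.25.
n = z²·p(1−p)/E² = 1.96² × 0.2500 / 0.067² = 3.8416 × 0.2500 / 0.004489 ≈ 213.95.
Rounding up gives n = 214.

214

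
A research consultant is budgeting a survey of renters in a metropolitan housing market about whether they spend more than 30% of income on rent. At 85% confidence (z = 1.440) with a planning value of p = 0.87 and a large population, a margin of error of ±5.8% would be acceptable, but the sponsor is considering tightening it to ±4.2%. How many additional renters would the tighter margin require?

63

At ±5.8%: n = 1.440² × 0.1131 / 0.058² ≈ 69.72 → 70.
At ±4.2%: n = 1.440² × 0.1131 / 0.042² ≈ 132.95 → 133.
Additional respondents: 133 − 70 = 63.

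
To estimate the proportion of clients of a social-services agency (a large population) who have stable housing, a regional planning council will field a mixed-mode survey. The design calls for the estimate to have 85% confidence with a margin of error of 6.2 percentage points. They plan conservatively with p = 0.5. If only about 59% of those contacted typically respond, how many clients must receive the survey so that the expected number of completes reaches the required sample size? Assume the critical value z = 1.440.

Completed interviews needed: n₀ = 1.440² × 0.2500 / 0.062² ≈ 134.86 → 135.
At a 59% response rate, contacts needed = 135 / 0.59 ≈ 228.81 → 229.

229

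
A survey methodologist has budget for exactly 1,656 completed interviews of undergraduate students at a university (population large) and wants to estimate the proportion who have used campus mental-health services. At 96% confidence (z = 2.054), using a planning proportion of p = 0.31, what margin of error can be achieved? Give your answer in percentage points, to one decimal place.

SE(p̂) = √[p(1−p)/n] = √[0.2139/1656] = 0.01137.
E = z × SE = 2.054 × 0.01137 = 0.02334, or 2.3 percentage points.

2.3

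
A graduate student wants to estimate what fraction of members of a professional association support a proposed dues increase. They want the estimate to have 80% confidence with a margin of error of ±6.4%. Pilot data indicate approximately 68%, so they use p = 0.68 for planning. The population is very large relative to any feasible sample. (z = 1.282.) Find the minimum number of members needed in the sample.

88

With p = 0.68, p(1−p) = 0.2176.
n = z²·p(1−p)/E² = 1.282² × 0.2176 / 0.064² = 1.6435 × 0.2176 / 0.004096 ≈ 87.31.
Rounding up gives n = 88.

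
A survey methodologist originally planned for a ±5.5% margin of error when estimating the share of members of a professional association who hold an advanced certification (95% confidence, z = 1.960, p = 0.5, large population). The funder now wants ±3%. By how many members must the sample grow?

750

At ±5.5%: n = 1.960² × 0.2500 / 0.055² ≈ 317.49 → 318.
At ±3%: n = 1.960² × 0.2500 / 0.030² ≈ 1067.11 → 1068.
Additional respondents: 1068 − 318 = 750.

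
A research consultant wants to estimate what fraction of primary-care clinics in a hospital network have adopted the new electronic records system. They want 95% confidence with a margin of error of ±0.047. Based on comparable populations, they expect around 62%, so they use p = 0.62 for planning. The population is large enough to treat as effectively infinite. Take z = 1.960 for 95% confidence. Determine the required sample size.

With p = 0.62, p(1−p) = 0.2356.
n = z²·p(1−p)/E² = 1.960² × 0.2356 / 0.047² = 3.8416 × 0.2356 / 0.002209 ≈ 409.72.
Rounding up gives n = 410.

410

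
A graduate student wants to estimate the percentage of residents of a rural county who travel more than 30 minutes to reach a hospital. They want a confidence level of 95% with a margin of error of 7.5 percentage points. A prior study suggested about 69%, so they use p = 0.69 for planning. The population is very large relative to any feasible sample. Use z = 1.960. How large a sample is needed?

With p = 0.69, p(1−p) = 0.2139.
n = z²·p(1−p)/E² = 1.960² × 0.2139 / 0.075² = 3.8416 × 0.2139 / 0.005625 ≈ 146.08.
Rounding up gives n = 147.

147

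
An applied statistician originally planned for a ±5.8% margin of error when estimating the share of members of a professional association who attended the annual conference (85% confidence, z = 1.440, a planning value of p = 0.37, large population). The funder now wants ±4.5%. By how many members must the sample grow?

95

At ±5.8%: n = 1.440² × 0.2331 / 0.058² ≈ 143.68 → 144.
At ±4.5%: n = 1.440² × 0.2331 / 0.045² ≈ 238.69 → 239.
Additional respondents: 239 − 144 = 95.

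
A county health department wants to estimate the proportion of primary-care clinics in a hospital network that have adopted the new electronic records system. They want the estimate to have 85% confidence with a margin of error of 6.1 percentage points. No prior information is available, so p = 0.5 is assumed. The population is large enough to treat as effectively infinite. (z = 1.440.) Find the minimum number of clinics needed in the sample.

With p = 0.5, p(1−p) = 0.25.
n = z²·p(1−p)/E² = 1.440² × 0.2500 / 0.061² = 2.0736 × 0.2500 / 0.003721 ≈ 139.32.
Rounding up gives n = 140.

140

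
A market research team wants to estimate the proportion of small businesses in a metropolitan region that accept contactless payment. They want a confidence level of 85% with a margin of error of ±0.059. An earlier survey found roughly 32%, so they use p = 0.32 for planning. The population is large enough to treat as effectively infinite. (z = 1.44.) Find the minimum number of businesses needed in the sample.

With p = 0.32, p(1−p) = 0.2176.
n = z²·p(1−p)/E² = 1.44² × 0.2176 / 0.059² = 2.0736 × 0.2176 / 0.003481 ≈ 129.62.
Rounding up gives n = 130.

130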